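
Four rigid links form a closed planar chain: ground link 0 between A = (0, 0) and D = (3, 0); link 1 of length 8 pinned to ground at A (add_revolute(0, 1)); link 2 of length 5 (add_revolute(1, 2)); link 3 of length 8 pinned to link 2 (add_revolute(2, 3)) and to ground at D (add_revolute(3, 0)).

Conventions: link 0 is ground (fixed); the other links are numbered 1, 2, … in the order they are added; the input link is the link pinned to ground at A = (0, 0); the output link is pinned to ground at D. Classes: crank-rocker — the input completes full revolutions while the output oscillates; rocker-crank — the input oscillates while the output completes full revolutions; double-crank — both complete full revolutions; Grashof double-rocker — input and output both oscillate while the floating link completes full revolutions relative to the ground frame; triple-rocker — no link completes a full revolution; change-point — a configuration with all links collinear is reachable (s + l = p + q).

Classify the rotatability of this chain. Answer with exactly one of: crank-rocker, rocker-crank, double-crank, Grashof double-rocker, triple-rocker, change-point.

lengths: ground=3, input=8, coupler=5, output=8
sorted: s=3 (shortest), l=8 (longest), p+q=13
s + l = 11 vs p + q = 13
s + l < p + q (Grashof) with shortest = ground link → double-crank

double-crank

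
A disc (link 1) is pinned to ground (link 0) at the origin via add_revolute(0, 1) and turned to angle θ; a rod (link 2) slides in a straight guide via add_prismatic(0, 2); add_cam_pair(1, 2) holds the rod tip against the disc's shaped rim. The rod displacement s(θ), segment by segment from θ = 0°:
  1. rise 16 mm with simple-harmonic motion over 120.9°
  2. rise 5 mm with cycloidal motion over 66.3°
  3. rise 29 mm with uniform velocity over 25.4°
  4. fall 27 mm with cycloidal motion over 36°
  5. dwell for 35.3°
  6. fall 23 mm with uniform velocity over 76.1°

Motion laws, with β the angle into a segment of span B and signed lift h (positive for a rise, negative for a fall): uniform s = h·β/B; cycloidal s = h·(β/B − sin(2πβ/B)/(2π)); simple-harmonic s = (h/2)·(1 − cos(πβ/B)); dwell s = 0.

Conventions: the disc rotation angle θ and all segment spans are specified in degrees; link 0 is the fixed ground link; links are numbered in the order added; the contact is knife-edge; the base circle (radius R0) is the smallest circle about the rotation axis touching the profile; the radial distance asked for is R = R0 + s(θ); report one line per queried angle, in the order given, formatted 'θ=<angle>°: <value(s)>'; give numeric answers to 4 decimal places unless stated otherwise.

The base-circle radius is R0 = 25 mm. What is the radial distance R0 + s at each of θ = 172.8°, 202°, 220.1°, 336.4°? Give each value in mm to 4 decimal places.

segment 1 (0° to 120.9°, simple-harmonic, h = 16) is passed completely: s = 0.0000 + (16) = 16.0000
θ = 172.8° falls in segment 2 (120.9° to 187.2°, cycloidal, h = 5): β = 172.8 − 120.9 = 51.9°, B = 66.3°; Δs = 5·(0.7828 − sin(2π·0.7828)/(2π)) = 4.6930; s = 16.0000 + 4.6930 = 20.6930
segment 2 (120.9° to 187.2°, cycloidal, h = 5) is passed completely: s = 16.0000 + (5) = 21.0000
θ = 202° falls in segment 3 (187.2° to 212.6°, uniform, h = 29): β = 202 − 187.2 = 14.8°, B = 25.4°; Δs = 29·14.8/25.4 = 16.8976; s = 21.0000 + 16.8976 = 37.8976
segment 3 (187.2° to 212.6°, uniform, h = 29) is passed completely: s = 21.0000 + (29) = 50.0000
θ = 220.1° falls in segment 4 (212.6° to 248.6°, cycloidal, h = -27): β = 220.1 − 212.6 = 7.5°, B = 36°; Δs = -27·(0.2083 − sin(2π·0.2083)/(2π)) = -1.4742; s = 50.0000 − 1.4742 = 48.5258
segment 4 (212.6° to 248.6°, cycloidal, h = -27) is passed completely: s = 50.0000 + (-27) = 23.0000
segment 5 (248.6° to 283.9°, dwell): s unchanged at 23.0000
θ = 336.4° falls in segment 6 (283.9° to 360°, uniform, h = -23): β = 336.4 − 283.9 = 52.5°, B = 76.1°; Δs = -23·52.5/76.1 = -15.8673; s = 23.0000 − 15.8673 = 7.1327
θ=172.8°: R = R0 + s = 25 + 20.6930 = 45.6930
θ=202°: R = R0 + s = 25 + 37.8976 = 62.8976
θ=220.1°: R = R0 + s = 25 + 48.5258 = 73.5258
θ=336.4°: R = R0 + s = 25 + 7.1327 = 32.1327

θ=172.8°: 45.6930
θ=202°: 62.8976
θ=220.1°: 73.5258
θ=336.4°: 32.1327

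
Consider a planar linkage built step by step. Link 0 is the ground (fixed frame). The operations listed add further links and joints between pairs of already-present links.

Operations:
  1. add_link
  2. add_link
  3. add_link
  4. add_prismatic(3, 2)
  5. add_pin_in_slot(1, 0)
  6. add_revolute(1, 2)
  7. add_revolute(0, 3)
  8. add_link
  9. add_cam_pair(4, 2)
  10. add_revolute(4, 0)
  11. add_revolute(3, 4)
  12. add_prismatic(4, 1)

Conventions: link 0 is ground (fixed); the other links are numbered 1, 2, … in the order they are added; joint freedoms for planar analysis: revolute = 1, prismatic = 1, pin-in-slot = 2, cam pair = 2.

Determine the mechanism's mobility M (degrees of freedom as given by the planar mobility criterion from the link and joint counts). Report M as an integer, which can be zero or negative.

L=1 J1=0 J2=0
add link → L=2 J1=0 J2=0
add link → L=3 J1=0 J2=0
add link → L=4 J1=0 J2=0
P@3,2 dof=1 J1 → L=4 J1=1 J2=0
PS@1,0 dof=2 J2 → L=4 J1=1 J2=1
R@1,2 dof=1 J1 → L=4 J1=2 J2=1
R@0,3 dof=1 J1 → L=4 J1=3 J2=1
add link → L=5 J1=3 J2=1
C@4,2 dof=2 J2 → L=5 J1=3 J2=2
R@4,0 dof=1 J1 → L=5 J1=4 J2=2
R@3,4 dof=1 J1 → L=5 J1=5 J2=2
P@4,1 dof=1 J1 → L=5 J1=6 J2=2
M=3(L−1)−2J1−J2=3·4−2·6−2=-2

M = -2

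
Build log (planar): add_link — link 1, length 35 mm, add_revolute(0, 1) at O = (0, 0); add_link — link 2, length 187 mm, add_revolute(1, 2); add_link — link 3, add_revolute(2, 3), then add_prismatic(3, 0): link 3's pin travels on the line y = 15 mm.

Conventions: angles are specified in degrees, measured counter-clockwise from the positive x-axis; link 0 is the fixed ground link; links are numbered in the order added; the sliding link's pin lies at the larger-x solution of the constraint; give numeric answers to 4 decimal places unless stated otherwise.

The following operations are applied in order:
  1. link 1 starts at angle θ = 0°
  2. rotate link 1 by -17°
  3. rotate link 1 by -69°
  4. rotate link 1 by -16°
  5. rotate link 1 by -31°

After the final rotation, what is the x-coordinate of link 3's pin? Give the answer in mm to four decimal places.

geometry: r = 35 mm, L = 187 mm, e = 15 mm; θ starts at 0°
rotate link 1 by -17°: θ ← 0° -17° = -17°
rotate link 1 by -69°: θ ← -17° -69° = -86°
rotate link 1 by -16°: θ ← -86° -16° = -102°
rotate link 1 by -31°: θ ← -102° -31° = -133°
crank pin P = (r cos θ, r sin θ) = (-23.869943, -25.597380)
h = r sin θ − e = -25.597380 − 15 = -40.597380
x = r cos θ + √(L² − h²) = -23.869943 + 182.540003 = 158.670061

158.6701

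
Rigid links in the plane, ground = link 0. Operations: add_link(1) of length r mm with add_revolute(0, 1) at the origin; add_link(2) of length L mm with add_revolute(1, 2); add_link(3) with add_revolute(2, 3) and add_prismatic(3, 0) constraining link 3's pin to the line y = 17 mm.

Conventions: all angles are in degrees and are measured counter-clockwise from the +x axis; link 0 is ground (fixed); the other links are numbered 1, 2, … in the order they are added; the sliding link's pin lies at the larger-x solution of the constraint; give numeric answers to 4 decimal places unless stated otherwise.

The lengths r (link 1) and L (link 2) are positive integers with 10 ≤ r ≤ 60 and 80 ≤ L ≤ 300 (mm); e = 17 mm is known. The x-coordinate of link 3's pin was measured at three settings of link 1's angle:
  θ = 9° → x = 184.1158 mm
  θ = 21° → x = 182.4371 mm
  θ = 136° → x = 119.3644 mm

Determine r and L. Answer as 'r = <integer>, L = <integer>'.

constraint per measurement: (x − r cos θ)² + (r sin θ − e)² = L²
subtracting the θ₁ and θ₂ equations cancels the r² and L² terms:
r = (x₁² − x₂²) / (2[(x₁cos θ₁ + e sin θ₁) − (x₂cos θ₂ + e sin θ₂)]) = 38.0001 → r = 38
L² = (x₁ − r cos θ₁)² + (r sin θ₁ − e)² = 21608.9883 → L = 147.0000 → L = 147
check at θ₃=136°: x = 119.3644 (printed 119.3644) ✓

r = 38, L = 147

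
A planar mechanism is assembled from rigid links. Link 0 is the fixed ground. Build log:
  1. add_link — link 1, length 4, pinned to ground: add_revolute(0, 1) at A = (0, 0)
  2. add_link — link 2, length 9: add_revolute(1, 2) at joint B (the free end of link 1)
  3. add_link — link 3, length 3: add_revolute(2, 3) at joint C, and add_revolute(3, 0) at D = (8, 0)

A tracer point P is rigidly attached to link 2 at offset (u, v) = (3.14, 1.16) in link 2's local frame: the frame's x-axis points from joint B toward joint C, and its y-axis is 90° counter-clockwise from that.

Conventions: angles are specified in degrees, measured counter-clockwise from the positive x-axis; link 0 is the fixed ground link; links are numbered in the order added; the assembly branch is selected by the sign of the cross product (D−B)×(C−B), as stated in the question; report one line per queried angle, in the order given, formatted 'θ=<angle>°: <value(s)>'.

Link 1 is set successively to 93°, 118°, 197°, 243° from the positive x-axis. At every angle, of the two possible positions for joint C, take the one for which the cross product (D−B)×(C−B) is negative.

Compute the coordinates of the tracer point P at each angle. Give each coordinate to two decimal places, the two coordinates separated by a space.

A=(0,0), D=(8.00,0)
θ=93°: B = A + 4.00·(cos93°, sin93°) = (-0.2093, 3.9945)
θ=93°: |BD| = 9.1296
θ=93°: circle(B,9.00) ∩ circle(D,3.00): a=8.5080, h=2.9349
θ=93°:   candidates: C₊=(8.7252,2.9110) cross=26.794; C₋=(6.1570,-2.3671) cross=-26.794
θ=93°:   branch - wants cross < 0 → take C=(6.1570,-2.3671) (cross=-26.794)
θ=93°: ex = (C−B)/|BC| = (0.7074,-0.7068); ey = (0.7068,0.7074)
θ=93°: P = B + 3.14·ex + 1.16·ey = (2.8317,2.5956)
θ=118°: B = A + 4.00·(cos118°, sin118°) = (-1.8779, 3.5318)
θ=118°: |BD| = 10.4903
θ=118°: circle(B,9.00) ∩ circle(D,3.00): a=8.6769, h=2.3899
θ=118°:   candidates: C₊=(7.0971,2.8609) cross=25.071; C₋=(5.4879,-1.6399) cross=-25.071
θ=118°:   branch - wants cross < 0 → take C=(5.4879,-1.6399) (cross=-25.071)
θ=118°: ex = (C−B)/|BC| = (0.8184,-0.5746); ey = (0.5746,0.8184)
θ=118°: P = B + 3.14·ex + 1.16·ey = (1.3585,2.6768)
θ=197°: B = A + 4.00·(cos197°, sin197°) = (-3.8252, -1.1695)
θ=197°: |BD| = 11.8829
θ=197°: circle(B,9.00) ∩ circle(D,3.00): a=8.9710, h=0.7217
θ=197°:   candidates: C₊=(5.0312,0.4316) cross=8.576; C₋=(5.1733,-1.0048) cross=-8.576
θ=197°:   branch - wants cross < 0 → take C=(5.1733,-1.0048) (cross=-8.576)
θ=197°: ex = (C−B)/|BC| = (0.9998,0.0183); ey = (-0.0183,0.9998)
θ=197°: P = B + 3.14·ex + 1.16·ey = (-0.7070,0.0478)
θ=243°: B = A + 4.00·(cos243°, sin243°) = (-1.8160, -3.5640)
θ=243°: |BD| = 10.4430
θ=243°: circle(B,9.00) ∩ circle(D,3.00): a=8.6688, h=2.4191
θ=243°:   candidates: C₊=(5.5067,1.6684) cross=25.263; C₋=(7.1580,-2.8794) cross=-25.263
θ=243°:   branch - wants cross < 0 → take C=(7.1580,-2.8794) (cross=-25.263)
θ=243°: ex = (C−B)/|BC| = (0.9971,0.0761); ey = (-0.0761,0.9971)
θ=243°: P = B + 3.14·ex + 1.16·ey = (1.2267,-2.1685)

θ=93°: 2.83 2.60
θ=118°: 1.36 2.68
θ=197°: -0.71 0.05
θ=243°: 1.23 -2.17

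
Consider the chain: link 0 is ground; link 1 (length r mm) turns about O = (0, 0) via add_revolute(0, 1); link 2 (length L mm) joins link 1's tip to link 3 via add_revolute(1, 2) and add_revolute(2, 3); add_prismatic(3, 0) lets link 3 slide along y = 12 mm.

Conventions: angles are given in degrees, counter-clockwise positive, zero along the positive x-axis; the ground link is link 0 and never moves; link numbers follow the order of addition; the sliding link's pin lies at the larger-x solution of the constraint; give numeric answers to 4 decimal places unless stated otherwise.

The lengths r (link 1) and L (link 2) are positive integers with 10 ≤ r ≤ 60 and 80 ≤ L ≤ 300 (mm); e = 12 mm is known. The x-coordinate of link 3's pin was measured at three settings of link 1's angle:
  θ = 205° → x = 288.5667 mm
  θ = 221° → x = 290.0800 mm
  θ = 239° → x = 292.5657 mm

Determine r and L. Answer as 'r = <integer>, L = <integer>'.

constraint per measurement: (x − r cos θ)² + (r sin θ − e)² = L²
subtracting the θ₁ and θ₂ equations cancels the r² and L² terms:
r = (x₁² − x₂²) / (2[(x₁cos θ₁ + e sin θ₁) − (x₂cos θ₂ + e sin θ₂)]) = 11.0001 → r = 11
L² = (x₁ − r cos θ₁)² + (r sin θ₁ − e)² = 89400.9770 → L = 299.0000 → L = 299
check at θ₃=239°: x = 292.5657 (printed 292.5657) ✓

r = 11, L = 299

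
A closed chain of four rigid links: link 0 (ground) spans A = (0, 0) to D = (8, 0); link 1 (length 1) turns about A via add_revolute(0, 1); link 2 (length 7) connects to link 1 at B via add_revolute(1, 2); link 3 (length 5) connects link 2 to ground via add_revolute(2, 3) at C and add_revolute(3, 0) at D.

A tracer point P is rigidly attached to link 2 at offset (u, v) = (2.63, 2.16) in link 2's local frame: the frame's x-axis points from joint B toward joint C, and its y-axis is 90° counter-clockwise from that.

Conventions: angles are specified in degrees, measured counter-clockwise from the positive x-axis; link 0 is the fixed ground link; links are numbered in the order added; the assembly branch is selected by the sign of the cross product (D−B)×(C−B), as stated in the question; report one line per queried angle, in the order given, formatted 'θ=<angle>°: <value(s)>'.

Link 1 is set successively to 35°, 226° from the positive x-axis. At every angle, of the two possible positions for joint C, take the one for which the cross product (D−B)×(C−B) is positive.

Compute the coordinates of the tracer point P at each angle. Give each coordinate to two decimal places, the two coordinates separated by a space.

A=(0,0), D=(8.00,0)
θ=35°: B = A + 1.00·(cos35°, sin35°) = (0.8192, 0.5736)
θ=35°: |BD| = 7.2037
θ=35°: circle(B,7.00) ∩ circle(D,5.00): a=5.2677, h=4.6100
θ=35°:   candidates: C₊=(6.4371,4.7495) cross=33.209; C₋=(5.7030,-4.4412) cross=-33.209
θ=35°:   branch + wants cross > 0 → take C=(6.4371,4.7495) (cross=33.209)
θ=35°: ex = (C−B)/|BC| = (0.8026,0.5966); ey = (-0.5966,0.8026)
θ=35°: P = B + 2.63·ex + 2.16·ey = (1.6414,3.8761)
θ=226°: B = A + 1.00·(cos226°, sin226°) = (-0.6947, -0.7193)
θ=226°: |BD| = 8.7244
θ=226°: circle(B,7.00) ∩ circle(D,5.00): a=5.7376, h=4.0099
θ=226°:   candidates: C₊=(4.6928,3.7500) cross=34.984; C₋=(5.3541,-4.2425) cross=-34.984
θ=226°:   branch + wants cross > 0 → take C=(4.6928,3.7500) (cross=34.984)
θ=226°: ex = (C−B)/|BC| = (0.7696,0.6385); ey = (-0.6385,0.7696)
θ=226°: P = B + 2.63·ex + 2.16·ey = (-0.0496,2.6223)

θ=35°: 1.64 3.88
θ=226°: -0.05 2.62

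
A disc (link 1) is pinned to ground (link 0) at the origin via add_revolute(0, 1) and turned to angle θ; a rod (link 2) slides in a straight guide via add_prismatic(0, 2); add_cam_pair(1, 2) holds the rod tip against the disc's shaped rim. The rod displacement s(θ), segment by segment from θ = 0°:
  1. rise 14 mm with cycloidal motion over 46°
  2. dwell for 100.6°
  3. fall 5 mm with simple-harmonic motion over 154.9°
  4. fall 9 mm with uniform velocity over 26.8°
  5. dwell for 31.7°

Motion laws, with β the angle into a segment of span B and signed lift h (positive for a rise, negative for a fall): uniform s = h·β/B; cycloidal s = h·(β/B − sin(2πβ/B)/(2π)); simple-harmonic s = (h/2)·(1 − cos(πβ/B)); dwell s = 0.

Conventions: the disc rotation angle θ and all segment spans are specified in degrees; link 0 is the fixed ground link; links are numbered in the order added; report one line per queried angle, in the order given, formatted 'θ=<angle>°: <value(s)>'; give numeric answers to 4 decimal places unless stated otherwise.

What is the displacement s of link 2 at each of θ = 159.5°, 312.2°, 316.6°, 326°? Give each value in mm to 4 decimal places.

segment 1 (0° to 46°, cycloidal, h = 14) is passed completely: s = 0.0000 + (14) = 14.0000
segment 2 (46° to 146.6°, dwell): s unchanged at 14.0000
θ = 159.5° falls in segment 3 (146.6° to 301.5°, simple-harmonic, h = -5): β = 159.5 − 146.6 = 12.9°, B = 154.9°; Δs = -5/2·(1 − cos(π·0.0833)) = -0.0851; s = 14.0000 − 0.0851 = 13.9149
segment 3 (146.6° to 301.5°, simple-harmonic, h = -5) is passed completely: s = 14.0000 + (-5) = 9.0000
θ = 312.2° falls in segment 4 (301.5° to 328.3°, uniform, h = -9): β = 312.2 − 301.5 = 10.7°, B = 26.8°; Δs = -9·10.7/26.8 = -3.5933; s = 9.0000 − 3.5933 = 5.4067
θ = 316.6° falls in segment 4 (301.5° to 328.3°, uniform, h = -9): β = 316.6 − 301.5 = 15.1°, B = 26.8°; Δs = -9·15.1/26.8 = -5.0709; s = 9.0000 − 5.0709 = 3.9291
θ = 326° falls in segment 4 (301.5° to 328.3°, uniform, h = -9): β = 326 − 301.5 = 24.5°, B = 26.8°; Δs = -9·24.5/26.8 = -8.2276; s = 9.0000 − 8.2276 = 0.7724

θ=159.5°: 13.9149
θ=312.2°: 5.4067
θ=316.6°: 3.9291
θ=326°: 0.7724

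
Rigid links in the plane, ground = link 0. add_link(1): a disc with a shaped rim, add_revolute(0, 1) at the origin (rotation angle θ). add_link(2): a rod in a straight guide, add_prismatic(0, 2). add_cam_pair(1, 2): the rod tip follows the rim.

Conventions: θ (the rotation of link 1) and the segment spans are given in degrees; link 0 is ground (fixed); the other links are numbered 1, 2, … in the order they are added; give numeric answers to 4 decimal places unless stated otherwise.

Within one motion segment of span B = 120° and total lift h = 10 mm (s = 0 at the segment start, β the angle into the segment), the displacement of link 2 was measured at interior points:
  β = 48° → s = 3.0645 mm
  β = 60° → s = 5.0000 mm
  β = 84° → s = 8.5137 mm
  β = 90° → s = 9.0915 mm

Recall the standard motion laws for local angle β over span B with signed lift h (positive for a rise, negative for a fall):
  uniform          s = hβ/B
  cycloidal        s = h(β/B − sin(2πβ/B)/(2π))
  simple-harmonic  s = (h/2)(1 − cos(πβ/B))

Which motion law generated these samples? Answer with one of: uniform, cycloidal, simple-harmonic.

candidates at β/B = r: uniform s = h·r (linear in β); cycloidal s = h·(r − sin(2πr)/(2π)); simple-harmonic s = (h/2)(1 − cos(πr))
β=48°: printed 3.0645 | uniform 4.0000, cycloidal 3.0645, simple-harmonic 3.4549
β=60°: printed 5.0000 | uniform 5.0000, cycloidal 5.0000, simple-harmonic 5.0000
β=84°: printed 8.5137 | uniform 7.0000, cycloidal 8.5137, simple-harmonic 7.9389
β=90°: printed 9.0915 | uniform 7.5000, cycloidal 9.0915, simple-harmonic 8.5355
only one law matches every sample → cycloidal

cycloidal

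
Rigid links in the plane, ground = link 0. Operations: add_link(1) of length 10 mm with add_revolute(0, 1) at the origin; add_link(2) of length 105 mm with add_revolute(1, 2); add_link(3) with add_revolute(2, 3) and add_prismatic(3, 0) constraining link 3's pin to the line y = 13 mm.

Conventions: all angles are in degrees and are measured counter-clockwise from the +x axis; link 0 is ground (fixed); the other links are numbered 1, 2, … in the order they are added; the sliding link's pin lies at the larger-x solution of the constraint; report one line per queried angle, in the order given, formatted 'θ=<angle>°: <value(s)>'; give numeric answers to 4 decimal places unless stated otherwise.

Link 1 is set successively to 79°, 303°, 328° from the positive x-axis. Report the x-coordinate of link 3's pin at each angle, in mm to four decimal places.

geometry: r = 10 mm, L = 105 mm, e = 13 mm
θ=79°: crank pin P = (r cos θ, r sin θ) = (1.908090, 9.816272)
θ=79°: h = r sin θ − e = 9.816272 − 13 = -3.183728
θ=79°: x = r cos θ + √(L² − h²) = 1.908090 + 104.951722 = 106.859812
θ=303°: crank pin P = (r cos θ, r sin θ) = (5.446390, -8.386706)
θ=303°: h = r sin θ − e = -8.386706 − 13 = -21.386706
θ=303°: x = r cos θ + √(L² − h²) = 5.446390 + 102.798876 = 108.245266
θ=328°: crank pin P = (r cos θ, r sin θ) = (8.480481, -5.299193)
θ=328°: h = r sin θ − e = -5.299193 − 13 = -18.299193
θ=328°: x = r cos θ + √(L² − h²) = 8.480481 + 103.393131 = 111.873612

θ=79°: 106.8598
θ=303°: 108.2453
θ=328°: 111.8736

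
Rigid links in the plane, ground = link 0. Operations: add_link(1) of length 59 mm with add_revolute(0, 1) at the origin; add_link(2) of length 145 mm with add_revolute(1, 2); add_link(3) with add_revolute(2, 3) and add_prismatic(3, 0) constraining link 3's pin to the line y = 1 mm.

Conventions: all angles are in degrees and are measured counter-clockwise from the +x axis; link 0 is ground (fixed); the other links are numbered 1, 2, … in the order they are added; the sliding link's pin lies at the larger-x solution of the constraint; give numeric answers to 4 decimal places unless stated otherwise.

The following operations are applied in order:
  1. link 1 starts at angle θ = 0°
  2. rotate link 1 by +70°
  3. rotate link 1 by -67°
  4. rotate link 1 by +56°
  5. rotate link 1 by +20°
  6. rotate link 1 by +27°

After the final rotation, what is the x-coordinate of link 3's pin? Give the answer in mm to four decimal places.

geometry: r = 59 mm, L = 145 mm, e = 1 mm; θ starts at 0°
rotate link 1 by +70°: θ ← 0° +70° = 70°
rotate link 1 by -67°: θ ← 70° -67° = 3°
rotate link 1 by +56°: θ ← 3° +56° = 59°
rotate link 1 by +20°: θ ← 59° +20° = 79°
rotate link 1 by +27°: θ ← 79° +27° = 106°
crank pin P = (r cos θ, r sin θ) = (-16.262604, 56.714440)
h = r sin θ − e = 56.714440 − 1 = 55.714440
x = r cos θ + √(L² − h²) = -16.262604 + 133.868970 = 117.606366

117.6064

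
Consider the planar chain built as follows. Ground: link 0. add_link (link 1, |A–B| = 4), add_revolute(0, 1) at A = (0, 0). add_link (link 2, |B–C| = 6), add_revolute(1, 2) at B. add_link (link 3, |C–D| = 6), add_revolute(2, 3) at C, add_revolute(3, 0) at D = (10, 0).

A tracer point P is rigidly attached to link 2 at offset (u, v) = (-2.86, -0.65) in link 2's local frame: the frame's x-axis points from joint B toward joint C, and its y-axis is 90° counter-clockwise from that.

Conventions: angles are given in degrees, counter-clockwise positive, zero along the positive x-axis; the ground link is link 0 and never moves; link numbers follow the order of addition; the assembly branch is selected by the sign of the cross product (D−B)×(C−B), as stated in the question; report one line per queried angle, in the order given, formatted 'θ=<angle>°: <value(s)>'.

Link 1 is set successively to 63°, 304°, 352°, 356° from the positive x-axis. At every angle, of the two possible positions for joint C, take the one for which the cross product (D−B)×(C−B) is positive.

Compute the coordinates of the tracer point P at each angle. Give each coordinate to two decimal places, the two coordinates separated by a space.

A=(0,0), D=(10.00,0)
θ=63°: B = A + 4.00·(cos63°, sin63°) = (1.8160, 3.5640)
θ=63°: |BD| = 8.9264
θ=63°: circle(B,6.00) ∩ circle(D,6.00): a=4.4632, h=4.0100
θ=63°:   candidates: C₊=(7.5090,5.4585) cross=35.795; C₋=(4.3069,-1.8945) cross=-35.795
θ=63°:   branch + wants cross > 0 → take C=(7.5090,5.4585) (cross=35.795)
θ=63°: ex = (C−B)/|BC| = (0.9488,0.3157); ey = (-0.3157,0.9488)
θ=63°: P = B + -2.86·ex + -0.65·ey = (-0.6925,2.0443)
θ=304°: B = A + 4.00·(cos304°, sin304°) = (2.2368, -3.3162)
θ=304°: |BD| = 8.4418
θ=304°: circle(B,6.00) ∩ circle(D,6.00): a=4.2209, h=4.2643
θ=304°:   candidates: C₊=(4.4433,2.2634) cross=35.998; C₋=(7.7935,-5.5795) cross=-35.998
θ=304°:   branch + wants cross > 0 → take C=(4.4433,2.2634) (cross=35.998)
θ=304°: ex = (C−B)/|BC| = (0.3678,0.9299); ey = (-0.9299,0.3678)
θ=304°: P = B + -2.86·ex + -0.65·ey = (1.7894,-6.2148)
θ=352°: B = A + 4.00·(cos352°, sin352°) = (3.9611, -0.5567)
θ=352°: |BD| = 6.0645
θ=352°: circle(B,6.00) ∩ circle(D,6.00): a=3.0323, h=5.1774
θ=352°:   candidates: C₊=(6.5053,4.8772) cross=31.398; C₋=(7.4558,-5.4339) cross=-31.398
θ=352°:   branch + wants cross > 0 → take C=(6.5053,4.8772) (cross=31.398)
θ=352°: ex = (C−B)/|BC| = (0.4240,0.9056); ey = (-0.9056,0.4240)
θ=352°: P = B + -2.86·ex + -0.65·ey = (3.3370,-3.4225)
θ=356°: B = A + 4.00·(cos356°, sin356°) = (3.9903, -0.2790)
θ=356°: |BD| = 6.0162
θ=356°: circle(B,6.00) ∩ circle(D,6.00): a=3.0081, h=5.1915
θ=356°:   candidates: C₊=(6.7544,5.0464) cross=31.233; C₋=(7.2359,-5.3254) cross=-31.233
θ=356°:   branch + wants cross > 0 → take C=(6.7544,5.0464) (cross=31.233)
θ=356°: ex = (C−B)/|BC| = (0.4607,0.8876); ey = (-0.8876,0.4607)
θ=356°: P = B + -2.86·ex + -0.65·ey = (3.2496,-3.1169)

θ=63°: -0.69 2.04
θ=304°: 1.79 -6.21
θ=352°: 3.34 -3.42
θ=356°: 3.25 -3.12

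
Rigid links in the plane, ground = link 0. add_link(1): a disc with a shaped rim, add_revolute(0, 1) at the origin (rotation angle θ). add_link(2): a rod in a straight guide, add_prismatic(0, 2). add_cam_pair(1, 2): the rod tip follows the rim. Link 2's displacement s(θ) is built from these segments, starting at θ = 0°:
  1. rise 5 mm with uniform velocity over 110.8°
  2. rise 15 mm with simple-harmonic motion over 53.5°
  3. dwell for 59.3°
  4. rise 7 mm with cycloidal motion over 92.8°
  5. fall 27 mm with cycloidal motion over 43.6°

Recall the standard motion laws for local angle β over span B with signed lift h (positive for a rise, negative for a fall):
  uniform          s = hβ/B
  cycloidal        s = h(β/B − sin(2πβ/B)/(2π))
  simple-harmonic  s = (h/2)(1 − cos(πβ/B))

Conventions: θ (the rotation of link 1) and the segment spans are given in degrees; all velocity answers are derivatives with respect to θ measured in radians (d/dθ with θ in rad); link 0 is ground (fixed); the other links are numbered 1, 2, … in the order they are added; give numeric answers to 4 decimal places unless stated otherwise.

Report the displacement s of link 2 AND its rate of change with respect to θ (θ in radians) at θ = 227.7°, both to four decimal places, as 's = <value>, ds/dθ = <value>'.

segment 1 (0° to 110.8°, uniform, h = 5) is passed completely: s = 0.0000 + (5) = 5.0000
segment 2 (110.8° to 164.3°, simple-harmonic, h = 15) is passed completely: s = 5.0000 + (15) = 20.0000
segment 3 (164.3° to 223.6°, dwell): s unchanged at 20.0000
θ = 227.7° falls in segment 4 (223.6° to 316.4°, cycloidal, h = 7): β = 227.7 − 223.6 = 4.1°, B = 92.8°; Δs = 7·(0.0442 − sin(2π·0.0442)/(2π)) = 0.0040; s = 20.0000 + 0.0040 = 20.0040
velocity in seg [223.6°–316.4°] (cycloidal), θ in radians: β = 4.1° = 0.0716 rad, B = 92.8° = 1.6197 rad; ds/dθ = (h/B)(1 − cos(2πβ/B)) = (7/1.6197)(1 − cos(2π·0.0442)) = 0.165456 mm/rad

s = 20.0040, ds/dθ = 0.1655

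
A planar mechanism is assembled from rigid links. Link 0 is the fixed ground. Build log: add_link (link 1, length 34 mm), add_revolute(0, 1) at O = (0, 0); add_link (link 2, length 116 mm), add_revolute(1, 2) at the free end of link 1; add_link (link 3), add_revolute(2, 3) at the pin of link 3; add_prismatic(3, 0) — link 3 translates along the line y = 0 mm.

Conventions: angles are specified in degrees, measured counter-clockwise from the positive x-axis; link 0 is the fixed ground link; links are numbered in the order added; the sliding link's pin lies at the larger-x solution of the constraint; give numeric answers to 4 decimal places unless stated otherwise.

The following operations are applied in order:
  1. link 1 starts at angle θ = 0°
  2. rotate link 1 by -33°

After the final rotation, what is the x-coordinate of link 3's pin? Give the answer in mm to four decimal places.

geometry: r = 34 mm, L = 116 mm, e = 0 mm; θ starts at 0°
rotate link 1 by -33°: θ ← 0° -33° = -33°
crank pin P = (r cos θ, r sin θ) = (28.514799, -18.517727)
h = r sin θ − e = -18.517727 − 0 = -18.517727
x = r cos θ + √(L² − h²) = 28.514799 + 114.512418 = 143.027217

143.0272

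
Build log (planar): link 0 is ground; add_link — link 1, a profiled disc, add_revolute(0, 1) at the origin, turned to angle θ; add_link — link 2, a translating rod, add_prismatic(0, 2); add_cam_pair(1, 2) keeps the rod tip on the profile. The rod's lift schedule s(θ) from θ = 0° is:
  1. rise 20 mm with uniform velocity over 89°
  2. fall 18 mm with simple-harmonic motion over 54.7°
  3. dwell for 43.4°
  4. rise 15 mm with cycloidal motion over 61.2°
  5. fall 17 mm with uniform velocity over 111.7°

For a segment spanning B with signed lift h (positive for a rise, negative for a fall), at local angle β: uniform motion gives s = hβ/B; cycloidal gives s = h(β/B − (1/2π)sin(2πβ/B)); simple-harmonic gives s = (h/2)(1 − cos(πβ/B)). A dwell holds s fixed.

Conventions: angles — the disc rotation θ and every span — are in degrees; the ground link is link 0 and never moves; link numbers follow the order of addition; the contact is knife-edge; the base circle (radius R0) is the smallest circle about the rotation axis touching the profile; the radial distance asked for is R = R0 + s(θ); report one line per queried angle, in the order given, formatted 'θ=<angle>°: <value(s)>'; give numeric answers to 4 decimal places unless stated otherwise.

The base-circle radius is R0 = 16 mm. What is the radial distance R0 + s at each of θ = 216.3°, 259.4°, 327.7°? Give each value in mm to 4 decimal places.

seg 1 [0°–89°] uniform, h=20: full span → s += 20 → s = 20.0000
seg 2 [89°–143.7°] simple-harmonic, h=-18: full span → s += -18 → s = 2.0000
seg 3 [143.7°–187.1°] dwell: s stays 2.0000
seg 4 [187.1°–248.3°] cycloidal, h=15: θ=216.3° here. β=29.2, B=61.2. 15·(0.4771 − sin(2π·0.4771)/(2π)) = 6.8149 → s = 8.8149
seg 4 [187.1°–248.3°] cycloidal, h=15: full span → s += 15 → s = 17.0000
seg 5 [248.3°–360°] uniform, h=-17: θ=259.4° here. β=11.1, B=111.7. -17·11.1/111.7 = -1.6893 → s = 15.3107
seg 5 [248.3°–360°] uniform, h=-17: θ=327.7° here. β=79.4, B=111.7. -17·79.4/111.7 = -12.0842 → s = 4.9158
θ=216.3°: R = R0 + s = 16 + 8.8149 = 24.8149
θ=259.4°: R = R0 + s = 16 + 15.3107 = 31.3107
θ=327.7°: R = R0 + s = 16 + 4.9158 = 20.9158

θ=216.3°: 24.8149
θ=259.4°: 31.3107
θ=327.7°: 20.9158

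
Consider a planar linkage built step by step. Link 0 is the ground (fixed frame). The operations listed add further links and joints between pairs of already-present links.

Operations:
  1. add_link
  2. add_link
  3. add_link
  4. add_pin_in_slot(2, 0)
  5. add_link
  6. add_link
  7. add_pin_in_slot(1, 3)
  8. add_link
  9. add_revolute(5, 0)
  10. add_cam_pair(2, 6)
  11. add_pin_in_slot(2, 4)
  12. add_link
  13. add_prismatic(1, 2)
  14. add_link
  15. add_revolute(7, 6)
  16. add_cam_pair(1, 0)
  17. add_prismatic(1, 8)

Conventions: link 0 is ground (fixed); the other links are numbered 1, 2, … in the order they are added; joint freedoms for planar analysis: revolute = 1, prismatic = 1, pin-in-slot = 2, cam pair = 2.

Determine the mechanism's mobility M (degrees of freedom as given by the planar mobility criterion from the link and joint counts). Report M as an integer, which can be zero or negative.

L=1 J1=0 J2=0
add link → L=2 J1=0 J2=0
add link → L=3 J1=0 J2=0
add link → L=4 J1=0 J2=0
PS@2,0 dof=2 J2 → L=4 J1=0 J2=1
add link → L=5 J1=0 J2=1
add link → L=6 J1=0 J2=1
PS@1,3 dof=2 J2 → L=6 J1=0 J2=2
add link → L=7 J1=0 J2=2
R@5,0 dof=1 J1 → L=7 J1=1 J2=2
C@2,6 dof=2 J2 → L=7 J1=1 J2=3
PS@2,4 dof=2 J2 → L=7 J1=1 J2=4
add link → L=8 J1=1 J2=4
P@1,2 dof=1 J1 → L=8 J1=2 J2=4
add link → L=9 J1=2 J2=4
R@7,6 dof=1 J1 → L=9 J1=3 J2=4
C@1,0 dof=2 J2 → L=9 J1=3 J2=5
P@1,8 dof=1 J1 → L=9 J1=4 J2=5
M=3(L−1)−2J1−J2=3·8−2·4−5=11

M = 11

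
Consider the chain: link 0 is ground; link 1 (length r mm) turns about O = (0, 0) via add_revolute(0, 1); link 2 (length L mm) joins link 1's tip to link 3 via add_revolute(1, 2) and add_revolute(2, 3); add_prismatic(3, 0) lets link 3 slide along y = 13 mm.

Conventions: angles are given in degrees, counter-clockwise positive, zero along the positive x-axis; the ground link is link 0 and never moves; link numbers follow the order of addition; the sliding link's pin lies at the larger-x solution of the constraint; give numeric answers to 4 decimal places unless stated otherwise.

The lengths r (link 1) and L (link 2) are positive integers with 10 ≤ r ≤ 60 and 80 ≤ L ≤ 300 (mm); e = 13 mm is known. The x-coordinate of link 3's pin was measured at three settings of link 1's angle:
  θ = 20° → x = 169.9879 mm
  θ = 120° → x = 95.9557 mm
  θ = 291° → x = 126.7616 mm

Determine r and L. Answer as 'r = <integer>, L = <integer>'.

constraint per measurement: (x − r cos θ)² + (r sin θ − e)² = L²
subtracting the θ₁ and θ₂ equations cancels the r² and L² terms:
r = (x₁² − x₂²) / (2[(x₁cos θ₁ + e sin θ₁) − (x₂cos θ₂ + e sin θ₂)]) = 48.9999 → r = 49
L² = (x₁ − r cos θ₁)² + (r sin θ₁ − e)² = 15375.9877 → L = 124.0000 → L = 124
check at θ₃=291°: x = 126.7616 (printed 126.7616) ✓

r = 49, L = 124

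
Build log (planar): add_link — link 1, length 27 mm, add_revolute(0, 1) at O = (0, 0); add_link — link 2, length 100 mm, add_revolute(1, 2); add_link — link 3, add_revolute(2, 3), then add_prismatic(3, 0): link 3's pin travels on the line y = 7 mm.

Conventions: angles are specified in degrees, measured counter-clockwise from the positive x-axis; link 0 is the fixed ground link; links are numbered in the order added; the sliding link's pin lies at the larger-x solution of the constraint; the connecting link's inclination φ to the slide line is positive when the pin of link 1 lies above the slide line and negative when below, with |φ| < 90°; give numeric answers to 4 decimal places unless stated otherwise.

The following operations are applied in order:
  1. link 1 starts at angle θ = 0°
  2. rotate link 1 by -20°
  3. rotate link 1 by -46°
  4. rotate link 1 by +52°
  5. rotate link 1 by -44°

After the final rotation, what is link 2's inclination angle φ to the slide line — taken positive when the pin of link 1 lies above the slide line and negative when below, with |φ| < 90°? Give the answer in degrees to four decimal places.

geometry: r = 27 mm, L = 100 mm, e = 7 mm; θ starts at 0°
rotate link 1 by -20°: θ ← 0° -20° = -20°
rotate link 1 by -46°: θ ← -20° -46° = -66°
rotate link 1 by +52°: θ ← -66° +52° = -14°
rotate link 1 by -44°: θ ← -14° -44° = -58°
h = r sin θ − e = -22.897299 − 7 = -29.897299
sin φ = h / L = -29.897299 / 100 = -0.29897299
φ = arcsin(-0.29897299) = -17.395929°

-17.3959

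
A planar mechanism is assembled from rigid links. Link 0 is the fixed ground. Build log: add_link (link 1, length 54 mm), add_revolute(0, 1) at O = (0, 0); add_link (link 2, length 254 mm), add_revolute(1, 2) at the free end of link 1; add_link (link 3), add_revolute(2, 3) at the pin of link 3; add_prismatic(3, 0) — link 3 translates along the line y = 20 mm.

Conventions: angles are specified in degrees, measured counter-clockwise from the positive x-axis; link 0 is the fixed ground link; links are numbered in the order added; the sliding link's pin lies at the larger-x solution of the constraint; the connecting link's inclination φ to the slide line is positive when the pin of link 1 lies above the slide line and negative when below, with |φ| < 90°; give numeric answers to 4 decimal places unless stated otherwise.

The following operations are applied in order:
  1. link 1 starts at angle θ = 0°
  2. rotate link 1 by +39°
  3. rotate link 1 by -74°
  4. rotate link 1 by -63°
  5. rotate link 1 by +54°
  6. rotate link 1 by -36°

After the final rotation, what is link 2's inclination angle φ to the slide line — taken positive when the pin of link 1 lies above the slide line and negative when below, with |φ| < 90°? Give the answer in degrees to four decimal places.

geometry: r = 54 mm, L = 254 mm, e = 20 mm; θ starts at 0°
rotate link 1 by +39°: θ ← 0° +39° = 39°
rotate link 1 by -74°: θ ← 39° -74° = -35°
rotate link 1 by -63°: θ ← -35° -63° = -98°
rotate link 1 by +54°: θ ← -98° +54° = -44°
rotate link 1 by -36°: θ ← -44° -36° = -80°
h = r sin θ − e = -53.179619 − 20 = -73.179619
sin φ = h / L = -73.179619 / 254 = -0.28810873
φ = arcsin(-0.28810873) = -16.744763°

-16.7448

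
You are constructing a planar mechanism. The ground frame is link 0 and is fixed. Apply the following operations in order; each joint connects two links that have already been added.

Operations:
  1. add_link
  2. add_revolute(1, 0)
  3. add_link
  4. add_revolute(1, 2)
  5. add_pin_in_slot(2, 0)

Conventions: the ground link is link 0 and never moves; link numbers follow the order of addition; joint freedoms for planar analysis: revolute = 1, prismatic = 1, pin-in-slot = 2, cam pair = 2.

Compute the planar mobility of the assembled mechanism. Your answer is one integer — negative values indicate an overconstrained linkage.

(L,J1,J2)=(1,0,0); link0 fixed
link1: (2,0,0)
R 1-0 [J1]: (2,1,0)
link2: (3,1,0)
R 1-2 [J1]: (3,2,0)
PS 2-0 [J2]: (3,2,1)
Grübler: 3·2 − 2·2 − 1 = 1

M = 1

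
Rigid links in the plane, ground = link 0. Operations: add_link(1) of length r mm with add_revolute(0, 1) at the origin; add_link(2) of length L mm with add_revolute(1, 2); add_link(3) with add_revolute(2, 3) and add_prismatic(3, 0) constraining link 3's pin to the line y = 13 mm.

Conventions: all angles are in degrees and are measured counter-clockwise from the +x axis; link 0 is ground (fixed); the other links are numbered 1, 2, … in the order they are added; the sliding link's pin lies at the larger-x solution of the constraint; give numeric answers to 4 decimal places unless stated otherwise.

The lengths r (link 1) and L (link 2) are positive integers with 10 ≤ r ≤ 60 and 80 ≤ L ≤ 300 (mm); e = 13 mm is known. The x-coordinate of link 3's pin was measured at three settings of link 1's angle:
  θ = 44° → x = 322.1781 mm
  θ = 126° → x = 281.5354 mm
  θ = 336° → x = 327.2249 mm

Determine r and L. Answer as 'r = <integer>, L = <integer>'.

constraint per measurement: (x − r cos θ)² + (r sin θ − e)² = L²
subtracting the θ₁ and θ₂ equations cancels the r² and L² terms:
r = (x₁² − x₂²) / (2[(x₁cos θ₁ + e sin θ₁) − (x₂cos θ₂ + e sin θ₂)]) = 31.0000 → r = 31
L² = (x₁ − r cos θ₁)² + (r sin θ₁ − e)² = 89999.9906 → L = 300.0000 → L = 300
check at θ₃=336°: x = 327.2249 (printed 327.2249) ✓

r = 31, L = 300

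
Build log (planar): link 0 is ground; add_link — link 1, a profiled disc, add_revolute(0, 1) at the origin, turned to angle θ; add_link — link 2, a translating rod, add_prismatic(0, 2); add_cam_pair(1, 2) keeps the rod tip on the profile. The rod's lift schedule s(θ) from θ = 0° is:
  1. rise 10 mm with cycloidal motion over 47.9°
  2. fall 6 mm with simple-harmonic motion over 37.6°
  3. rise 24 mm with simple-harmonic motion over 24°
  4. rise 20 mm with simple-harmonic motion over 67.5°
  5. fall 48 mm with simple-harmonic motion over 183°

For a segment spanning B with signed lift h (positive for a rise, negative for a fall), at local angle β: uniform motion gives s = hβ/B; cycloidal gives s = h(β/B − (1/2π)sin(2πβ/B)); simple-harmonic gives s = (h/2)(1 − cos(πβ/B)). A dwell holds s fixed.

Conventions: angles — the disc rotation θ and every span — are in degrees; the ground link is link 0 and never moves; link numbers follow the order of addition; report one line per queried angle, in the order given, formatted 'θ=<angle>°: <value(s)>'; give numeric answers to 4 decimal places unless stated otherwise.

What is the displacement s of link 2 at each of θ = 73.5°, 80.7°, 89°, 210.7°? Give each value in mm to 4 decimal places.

seg 1 [0°–47.9°] cycloidal, h=10: full span → s += 10 → s = 10.0000
seg 2 [47.9°–85.5°] simple-harmonic, h=-6: θ=73.5° here. β=25.6, B=37.6. -6/2·(1 − cos(π·0.6809)) = -4.6142 → s = 5.3858
seg 2 [47.9°–85.5°] simple-harmonic, h=-6: θ=80.7° here. β=32.8, B=37.6. -6/2·(1 − cos(π·0.8723)) = -5.7619 → s = 4.2381
seg 2 [47.9°–85.5°] simple-harmonic, h=-6: full span → s += -6 → s = 4.0000
seg 3 [85.5°–109.5°] simple-harmonic, h=24: θ=89° here. β=3.5, B=24. 24/2·(1 − cos(π·0.1458)) = 1.2375 → s = 5.2375
seg 3 [85.5°–109.5°] simple-harmonic, h=24: full span → s += 24 → s = 28.0000
seg 4 [109.5°–177°] simple-harmonic, h=20: full span → s += 20 → s = 48.0000
seg 5 [177°–360°] simple-harmonic, h=-48: θ=210.7° here. β=33.7, B=183. -48/2·(1 − cos(π·0.1842)) = -3.9056 → s = 44.0944

θ=73.5°: 5.3858
θ=80.7°: 4.2381
θ=89°: 5.2375
θ=210.7°: 44.0944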